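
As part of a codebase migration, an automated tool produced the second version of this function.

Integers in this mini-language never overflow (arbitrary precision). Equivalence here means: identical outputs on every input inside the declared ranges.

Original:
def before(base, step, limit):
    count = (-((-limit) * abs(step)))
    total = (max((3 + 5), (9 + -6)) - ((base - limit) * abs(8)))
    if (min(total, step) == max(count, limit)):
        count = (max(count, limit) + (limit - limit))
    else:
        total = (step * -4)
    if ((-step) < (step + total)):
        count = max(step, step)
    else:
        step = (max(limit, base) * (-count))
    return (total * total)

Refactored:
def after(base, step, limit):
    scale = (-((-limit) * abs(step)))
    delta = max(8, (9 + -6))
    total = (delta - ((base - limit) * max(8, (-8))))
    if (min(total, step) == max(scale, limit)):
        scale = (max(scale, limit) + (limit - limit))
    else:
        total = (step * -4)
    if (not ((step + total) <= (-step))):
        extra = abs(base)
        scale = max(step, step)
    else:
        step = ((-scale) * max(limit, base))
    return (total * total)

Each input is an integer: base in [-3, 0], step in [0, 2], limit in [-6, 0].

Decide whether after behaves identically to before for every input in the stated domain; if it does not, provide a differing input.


Side by side, the visible changes include: statement counts differ, plus local variable names differ, plus arithmetic usage differs, plus min/max/abs usage differs, plus boolean connective usage differs, plus comparison usage differs, plus constant usage differs.
As a probe, take base=0, step=2, limit=0: before runs count := 0 | total := 8 | (min(total, step) == max(count, limit)): false | total := -8 | ((-step) < (step + total)): false | step := 0 | result 64; after runs scale := 0 | delta := 8 | total := 8 | (min(total, step) == max(scale, limit)): false | total := -8 | (not ((step + total) <= (-step))): false | step := 0 | result 64; both end at 64.
An exhaustive pass over the 84 declared inputs shows identical outputs.
verdict: equivalent


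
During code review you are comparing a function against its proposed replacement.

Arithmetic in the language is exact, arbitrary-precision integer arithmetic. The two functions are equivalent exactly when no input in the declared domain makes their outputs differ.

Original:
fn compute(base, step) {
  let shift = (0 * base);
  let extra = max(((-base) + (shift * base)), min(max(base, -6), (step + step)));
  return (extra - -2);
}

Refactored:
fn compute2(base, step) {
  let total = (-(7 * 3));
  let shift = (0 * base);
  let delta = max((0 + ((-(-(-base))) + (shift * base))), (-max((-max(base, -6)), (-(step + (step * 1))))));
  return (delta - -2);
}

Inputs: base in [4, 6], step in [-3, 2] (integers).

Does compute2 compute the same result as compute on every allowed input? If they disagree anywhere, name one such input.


Behavior is preserved: although local variable names differ; also min/max/abs usage differs; also statement counts differ; also arithmetic usage differs; also constant usage differs, the outputs never diverge.
One worked example (base=4, step=2) — compute: shift becomes 0; next extra becomes 4; next final value 6; compute2: total becomes -21; next shift becomes 0; next delta becomes 4; next final value 6; agreement on 6.
Every one of the 18 inputs gives matching results.
verdict: equivalent


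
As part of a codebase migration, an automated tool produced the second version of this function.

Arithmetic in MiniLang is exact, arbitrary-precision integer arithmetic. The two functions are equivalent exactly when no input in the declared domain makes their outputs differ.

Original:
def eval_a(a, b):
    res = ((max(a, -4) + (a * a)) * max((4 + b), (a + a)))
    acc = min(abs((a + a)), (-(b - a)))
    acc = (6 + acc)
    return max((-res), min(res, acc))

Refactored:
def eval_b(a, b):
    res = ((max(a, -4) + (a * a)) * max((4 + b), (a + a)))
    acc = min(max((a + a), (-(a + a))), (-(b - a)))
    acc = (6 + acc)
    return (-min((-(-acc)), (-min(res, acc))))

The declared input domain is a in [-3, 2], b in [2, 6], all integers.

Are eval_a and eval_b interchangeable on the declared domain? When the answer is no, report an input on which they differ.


The rewrite breaks on a=-3, b=4, where the results are -1 and 1.
eval_a: res := 48 | acc := -7 | acc := -1 | result -1
eval_b: res := 48 | acc := -7 | acc := -1 | result 1
verdict: not equivalent; witness: a=-3, b=4


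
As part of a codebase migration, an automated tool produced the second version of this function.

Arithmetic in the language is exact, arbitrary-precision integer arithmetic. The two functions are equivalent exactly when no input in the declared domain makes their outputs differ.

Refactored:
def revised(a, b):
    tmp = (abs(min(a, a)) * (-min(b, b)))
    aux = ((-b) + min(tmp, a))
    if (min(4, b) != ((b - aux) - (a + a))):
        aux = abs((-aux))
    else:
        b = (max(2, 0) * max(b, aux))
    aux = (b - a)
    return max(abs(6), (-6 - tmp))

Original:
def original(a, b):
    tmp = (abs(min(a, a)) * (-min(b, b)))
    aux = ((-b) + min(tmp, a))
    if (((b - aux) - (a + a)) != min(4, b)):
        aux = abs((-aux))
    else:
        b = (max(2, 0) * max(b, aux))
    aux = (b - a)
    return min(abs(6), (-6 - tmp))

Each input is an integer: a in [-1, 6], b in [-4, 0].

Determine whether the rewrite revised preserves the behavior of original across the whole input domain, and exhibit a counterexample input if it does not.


On input a=-1, b=-4, original returns -10 while revised returns 6.
verdict: not equivalent; witness: a=-1, b=-4


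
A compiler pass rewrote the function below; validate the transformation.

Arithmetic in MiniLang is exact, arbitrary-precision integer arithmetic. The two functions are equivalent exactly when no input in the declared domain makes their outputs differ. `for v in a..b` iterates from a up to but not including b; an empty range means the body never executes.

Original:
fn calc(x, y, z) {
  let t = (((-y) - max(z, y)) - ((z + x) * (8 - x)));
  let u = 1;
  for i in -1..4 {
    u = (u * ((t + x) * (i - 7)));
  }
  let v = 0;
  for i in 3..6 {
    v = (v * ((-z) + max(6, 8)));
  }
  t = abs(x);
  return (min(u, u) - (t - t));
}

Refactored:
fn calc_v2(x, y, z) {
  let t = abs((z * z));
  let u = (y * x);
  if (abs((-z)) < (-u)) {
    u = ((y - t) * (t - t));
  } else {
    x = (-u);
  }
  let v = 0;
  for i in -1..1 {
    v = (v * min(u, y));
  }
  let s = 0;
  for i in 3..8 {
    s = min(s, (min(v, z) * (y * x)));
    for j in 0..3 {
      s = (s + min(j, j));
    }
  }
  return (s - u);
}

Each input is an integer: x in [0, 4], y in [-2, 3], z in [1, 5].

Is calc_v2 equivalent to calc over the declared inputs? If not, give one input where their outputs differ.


On input x=0, y=-2, z=1, calc returns 112943040 while calc_v2 returns 3.
verdict: not equivalent; witness: x=0, y=-2, z=1


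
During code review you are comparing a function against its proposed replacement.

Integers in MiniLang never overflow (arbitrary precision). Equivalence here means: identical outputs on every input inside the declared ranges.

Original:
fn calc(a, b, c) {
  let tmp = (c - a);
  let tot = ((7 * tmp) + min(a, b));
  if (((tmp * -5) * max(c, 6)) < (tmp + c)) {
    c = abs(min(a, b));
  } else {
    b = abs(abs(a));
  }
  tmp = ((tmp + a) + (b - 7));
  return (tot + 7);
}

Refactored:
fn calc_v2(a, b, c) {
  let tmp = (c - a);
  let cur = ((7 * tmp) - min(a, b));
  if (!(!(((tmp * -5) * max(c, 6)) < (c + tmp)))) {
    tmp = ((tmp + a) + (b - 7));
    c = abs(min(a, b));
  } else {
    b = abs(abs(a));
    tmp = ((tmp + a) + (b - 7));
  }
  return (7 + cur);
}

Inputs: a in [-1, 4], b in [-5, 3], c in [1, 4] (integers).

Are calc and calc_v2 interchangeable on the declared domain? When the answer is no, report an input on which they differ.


On input a=-1, b=-5, c=1, calc returns 16 while calc_v2 returns 26.
verdict: not equivalent; witness: a=-1, b=-5, c=1


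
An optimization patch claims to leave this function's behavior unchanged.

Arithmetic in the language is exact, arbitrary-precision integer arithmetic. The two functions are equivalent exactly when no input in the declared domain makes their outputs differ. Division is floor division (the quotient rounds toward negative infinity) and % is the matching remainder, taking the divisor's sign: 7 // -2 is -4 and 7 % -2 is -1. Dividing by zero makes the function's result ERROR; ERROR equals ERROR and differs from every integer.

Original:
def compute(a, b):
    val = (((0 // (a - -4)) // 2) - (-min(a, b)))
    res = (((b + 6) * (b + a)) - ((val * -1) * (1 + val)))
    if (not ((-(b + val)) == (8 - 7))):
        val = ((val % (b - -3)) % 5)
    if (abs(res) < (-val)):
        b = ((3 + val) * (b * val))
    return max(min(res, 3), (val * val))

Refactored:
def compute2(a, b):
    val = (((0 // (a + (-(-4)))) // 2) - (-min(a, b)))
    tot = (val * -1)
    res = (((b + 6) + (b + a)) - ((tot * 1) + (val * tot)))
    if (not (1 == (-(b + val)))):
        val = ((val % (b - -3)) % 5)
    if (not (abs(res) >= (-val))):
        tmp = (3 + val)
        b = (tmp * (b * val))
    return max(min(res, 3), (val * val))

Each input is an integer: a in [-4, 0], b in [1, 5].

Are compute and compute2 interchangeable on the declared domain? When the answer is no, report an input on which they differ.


The rewrite breaks on a=-3, b=1, where the results are 1 and 3.
compute: val=-3, then res=-8, then (not ((-(b + val)) == (8 - 7))) is true, then val=1, then (abs(res) < (-val)) is false, then returns 1
compute2: val=-3, then tot=3, then res=11, then (not (1 == (-(b + val)))) is true, then val=1, then (not (abs(res) >= (-val))) is false, then returns 3
verdict: not equivalent; witness: a=-3, b=1


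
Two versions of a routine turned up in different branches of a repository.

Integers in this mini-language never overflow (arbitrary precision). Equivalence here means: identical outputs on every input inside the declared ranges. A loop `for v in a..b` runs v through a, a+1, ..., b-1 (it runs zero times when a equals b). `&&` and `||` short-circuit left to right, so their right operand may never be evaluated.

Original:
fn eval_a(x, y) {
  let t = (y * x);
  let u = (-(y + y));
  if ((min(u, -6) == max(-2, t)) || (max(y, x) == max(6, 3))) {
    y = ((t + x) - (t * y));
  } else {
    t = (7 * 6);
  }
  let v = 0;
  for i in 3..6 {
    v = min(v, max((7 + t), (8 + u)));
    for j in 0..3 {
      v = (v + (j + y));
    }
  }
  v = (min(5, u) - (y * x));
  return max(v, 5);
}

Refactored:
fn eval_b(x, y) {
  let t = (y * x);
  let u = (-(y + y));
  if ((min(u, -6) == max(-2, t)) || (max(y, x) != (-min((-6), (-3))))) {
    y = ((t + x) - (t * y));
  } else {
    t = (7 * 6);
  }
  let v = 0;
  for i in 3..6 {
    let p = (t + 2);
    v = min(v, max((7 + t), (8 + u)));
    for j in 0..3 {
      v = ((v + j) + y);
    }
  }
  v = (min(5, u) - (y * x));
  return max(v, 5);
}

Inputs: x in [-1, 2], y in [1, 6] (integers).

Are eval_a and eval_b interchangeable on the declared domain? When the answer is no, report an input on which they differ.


The rewrite breaks on x=-1, y=5, where the results are 5 and 9.
eval_a: t becomes -5; next u becomes -10; next ((min(u, -6) == max(-2, t)) || (max(y, x) == max(6, 3))) evaluates to false; next t becomes 42; next v becomes 0; next at i=3:; next v becomes 0; next at j=0:; next v becomes 5; next at j=1:; next v becomes 11; next at j=2:; next v becomes 18; next at i=4:; next v becomes 18; next at j=0:; next v becomes 23; next at j=1:; next v becomes 29; next at j=2:; next v becomes 36; next at i=5:; next v becomes 36; next at j=0:; next v becomes 41; next at j=1:; next v becomes 47; next at j=2:; next v becomes 54; next v becomes -5; next final value 5
eval_b: t becomes -5; next u becomes -10; next ((min(u, -6) == max(-2, t)) || (max(y, x) != (-min((-6), (-3))))) evaluates to true; next y becomes 19; next v becomes 0; next at i=3:; next p becomes -3; next v becomes 0; next at j=0:; next v becomes 19; next at j=1:; next v becomes 39; next at j=2:; next v becomes 60; next at i=4:; next p becomes -3; next v becomes 2; next at j=0:; next v becomes 21; next at j=1:; next v becomes 41; next at j=2:; next v becomes 62; next at i=5:; next p becomes -3; next v becomes 2; next at j=0:; next v becomes 21; next at j=1:; next v becomes 41; next at j=2:; next v becomes 62; next v becomes 9; next final value 9
verdict: not equivalent; witness: x=-1, y=5


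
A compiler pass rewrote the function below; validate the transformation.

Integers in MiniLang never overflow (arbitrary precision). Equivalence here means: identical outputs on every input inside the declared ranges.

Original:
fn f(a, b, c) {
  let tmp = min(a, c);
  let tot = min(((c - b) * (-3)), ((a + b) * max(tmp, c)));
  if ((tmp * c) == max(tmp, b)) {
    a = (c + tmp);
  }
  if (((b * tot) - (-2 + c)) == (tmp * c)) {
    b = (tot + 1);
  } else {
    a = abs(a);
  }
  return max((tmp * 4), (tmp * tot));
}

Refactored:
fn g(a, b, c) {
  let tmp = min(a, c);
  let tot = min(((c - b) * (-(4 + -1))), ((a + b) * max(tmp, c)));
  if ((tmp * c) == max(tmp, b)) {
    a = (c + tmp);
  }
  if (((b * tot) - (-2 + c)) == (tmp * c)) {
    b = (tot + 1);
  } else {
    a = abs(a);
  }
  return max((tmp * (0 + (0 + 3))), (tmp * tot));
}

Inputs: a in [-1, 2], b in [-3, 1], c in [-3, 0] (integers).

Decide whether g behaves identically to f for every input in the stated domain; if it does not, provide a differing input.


These are not equivalent — on a=-1, b=-1, c=-3 the outputs split (-12 vs -9).
f: tmp becomes -3; next tot becomes 6; next ((tmp * c) == max(tmp, b)) evaluates to false; next (((b * tot) - (-2 + c)) == (tmp * c)) evaluates to false; next a becomes 1; next final value -12
g: tmp becomes -3; next tot becomes 6; next ((tmp * c) == max(tmp, b)) evaluates to false; next (((b * tot) - (-2 + c)) == (tmp * c)) evaluates to false; next a becomes 1; next final value -9
verdict: not equivalent; witness: a=-1, b=-1, c=-3


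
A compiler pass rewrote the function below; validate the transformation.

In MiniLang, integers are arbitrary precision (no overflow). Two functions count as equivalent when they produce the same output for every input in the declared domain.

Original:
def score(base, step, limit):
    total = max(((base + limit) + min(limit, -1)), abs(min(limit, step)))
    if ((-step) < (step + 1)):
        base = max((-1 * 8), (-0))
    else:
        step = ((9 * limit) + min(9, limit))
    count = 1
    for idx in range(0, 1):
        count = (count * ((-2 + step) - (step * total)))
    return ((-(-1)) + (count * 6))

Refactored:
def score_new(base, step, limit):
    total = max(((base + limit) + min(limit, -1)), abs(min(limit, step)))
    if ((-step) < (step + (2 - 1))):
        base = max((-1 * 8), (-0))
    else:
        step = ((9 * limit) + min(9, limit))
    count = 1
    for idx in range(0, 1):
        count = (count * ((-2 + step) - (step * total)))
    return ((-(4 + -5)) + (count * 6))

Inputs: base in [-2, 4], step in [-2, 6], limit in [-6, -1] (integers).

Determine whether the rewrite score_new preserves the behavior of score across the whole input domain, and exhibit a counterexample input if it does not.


Side by side, the visible changes include: arithmetic usage differs, and constant usage differs.
As a probe, take base=1, step=5, limit=-3: score runs total = 3; ((-step) < (step + 1)) -> true; base = 0; count = 1; [idx=0]; count = -12; return -71; score_new runs total = 3; ((-step) < (step + (2 - 1))) -> true; base = 0; count = 1; [idx=0]; count = -12; return -71; both end at -71.
An exhaustive pass over the 378 declared inputs shows identical outputs.
verdict: equivalent


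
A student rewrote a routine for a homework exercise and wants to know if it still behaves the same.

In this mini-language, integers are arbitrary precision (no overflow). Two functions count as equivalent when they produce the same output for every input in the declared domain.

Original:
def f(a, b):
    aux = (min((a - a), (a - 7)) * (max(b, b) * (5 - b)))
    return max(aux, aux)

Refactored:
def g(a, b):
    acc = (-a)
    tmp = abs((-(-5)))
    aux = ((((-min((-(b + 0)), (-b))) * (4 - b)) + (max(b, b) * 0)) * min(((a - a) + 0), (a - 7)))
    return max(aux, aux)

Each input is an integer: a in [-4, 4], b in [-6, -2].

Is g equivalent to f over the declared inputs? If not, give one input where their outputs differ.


Try a=-4, b=-6.
f: aux := 726 | result 726
g: acc := 4 | tmp := 5 | aux := 660 | result 660
726 against 660: the behavior changed.
verdict: not equivalent; witness: a=-4, b=-6


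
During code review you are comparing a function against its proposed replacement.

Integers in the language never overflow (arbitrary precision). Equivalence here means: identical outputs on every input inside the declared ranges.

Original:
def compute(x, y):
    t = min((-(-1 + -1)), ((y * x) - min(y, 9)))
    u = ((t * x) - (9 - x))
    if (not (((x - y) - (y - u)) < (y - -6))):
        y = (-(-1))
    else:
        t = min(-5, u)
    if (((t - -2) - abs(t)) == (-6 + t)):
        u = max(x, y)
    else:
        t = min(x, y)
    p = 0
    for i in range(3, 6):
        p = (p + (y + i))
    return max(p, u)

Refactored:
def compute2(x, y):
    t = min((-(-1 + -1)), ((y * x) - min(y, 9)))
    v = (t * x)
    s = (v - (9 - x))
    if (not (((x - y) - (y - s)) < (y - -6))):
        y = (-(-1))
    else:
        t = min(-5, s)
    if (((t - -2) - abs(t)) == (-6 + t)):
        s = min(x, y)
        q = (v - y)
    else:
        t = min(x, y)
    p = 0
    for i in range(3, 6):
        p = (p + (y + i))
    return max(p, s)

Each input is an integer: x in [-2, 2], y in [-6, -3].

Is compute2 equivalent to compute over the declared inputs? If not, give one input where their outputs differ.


Not equivalent: x=1, y=-4 separates them (1 vs 0).
compute: t = 0; u = -8; (not (((x - y) - (y - u)) < (y - -6))) -> false; t = -8; (((t - -2) - abs(t)) == (-6 + t)) -> true; u = 1; p = 0; [i=3]; p = -1; [i=4]; p = -1; [i=5]; p = 0; return 1
compute2: t = 0; v = 0; s = -8; (not (((x - y) - (y - s)) < (y - -6))) -> false; t = -8; (((t - -2) - abs(t)) == (-6 + t)) -> true; s = -4; q = 4; p = 0; [i=3]; p = -1; [i=4]; p = -1; [i=5]; p = 0; return 0
verdict: not equivalent; witness: x=1, y=-4


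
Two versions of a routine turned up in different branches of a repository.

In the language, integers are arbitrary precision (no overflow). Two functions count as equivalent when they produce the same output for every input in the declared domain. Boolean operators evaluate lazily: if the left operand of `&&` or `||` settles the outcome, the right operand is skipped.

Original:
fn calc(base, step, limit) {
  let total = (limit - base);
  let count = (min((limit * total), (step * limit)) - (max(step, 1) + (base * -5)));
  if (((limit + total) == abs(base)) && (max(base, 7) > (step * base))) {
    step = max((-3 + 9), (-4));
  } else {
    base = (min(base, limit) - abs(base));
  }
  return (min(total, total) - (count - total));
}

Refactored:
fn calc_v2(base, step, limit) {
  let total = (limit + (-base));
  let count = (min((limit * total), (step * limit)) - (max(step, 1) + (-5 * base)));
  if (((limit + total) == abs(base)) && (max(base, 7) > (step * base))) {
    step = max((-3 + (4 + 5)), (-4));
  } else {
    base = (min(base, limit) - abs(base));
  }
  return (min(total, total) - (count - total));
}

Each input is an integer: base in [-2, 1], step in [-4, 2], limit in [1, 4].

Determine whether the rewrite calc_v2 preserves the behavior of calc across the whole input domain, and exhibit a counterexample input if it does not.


Reading the diff, among the changes: arithmetic usage differs; and constant usage differs.
Tracing base=-2, step=0, limit=2: calc: total := 4 | count := -11 | (((limit + total) == abs(base)) && (max(base, 7) > (step * base))): false | base := -4 | result 19 | calc_v2: total := 4 | count := -11 | (((limit + total) == abs(base)) && (max(base, 7) > (step * base))): false | base := -4 | result 19 — matching result 19.
Sweeping the whole domain (112 inputs) finds no disagreement.
verdict: equivalent


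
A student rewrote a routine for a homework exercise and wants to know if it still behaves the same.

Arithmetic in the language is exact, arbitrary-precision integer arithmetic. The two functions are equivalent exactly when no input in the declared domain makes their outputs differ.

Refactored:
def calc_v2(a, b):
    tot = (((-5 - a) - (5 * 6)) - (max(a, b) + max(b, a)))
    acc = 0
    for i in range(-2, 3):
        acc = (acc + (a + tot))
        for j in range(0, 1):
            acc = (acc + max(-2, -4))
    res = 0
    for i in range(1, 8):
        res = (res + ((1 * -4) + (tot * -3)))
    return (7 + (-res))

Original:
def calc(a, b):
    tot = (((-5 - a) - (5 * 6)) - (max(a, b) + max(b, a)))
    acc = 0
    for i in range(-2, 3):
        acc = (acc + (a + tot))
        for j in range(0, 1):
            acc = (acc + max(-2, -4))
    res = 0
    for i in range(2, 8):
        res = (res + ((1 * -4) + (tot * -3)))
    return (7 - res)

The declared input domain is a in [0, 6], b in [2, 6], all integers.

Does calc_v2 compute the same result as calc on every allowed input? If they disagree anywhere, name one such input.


On input a=0, b=2, calc returns -671 while calc_v2 returns -784.
verdict: not equivalent; witness: a=0, b=2


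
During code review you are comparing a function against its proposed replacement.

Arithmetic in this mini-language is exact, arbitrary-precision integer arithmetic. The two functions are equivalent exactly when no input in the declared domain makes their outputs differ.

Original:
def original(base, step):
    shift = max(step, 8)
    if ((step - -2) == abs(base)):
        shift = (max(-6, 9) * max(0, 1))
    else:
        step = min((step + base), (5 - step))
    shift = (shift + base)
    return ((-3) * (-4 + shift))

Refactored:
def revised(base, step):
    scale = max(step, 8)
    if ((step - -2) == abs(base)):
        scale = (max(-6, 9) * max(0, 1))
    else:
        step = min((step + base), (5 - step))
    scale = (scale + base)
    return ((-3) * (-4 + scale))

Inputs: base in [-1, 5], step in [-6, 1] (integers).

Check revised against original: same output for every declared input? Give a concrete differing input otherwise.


Equivalent — the differences include local variable names differ, yet no declared input distinguishes the two.
Spot check at base=3, step=0 — original: shift becomes 8; next ((step - -2) == abs(base)) evaluates to false; next step becomes 3; next shift becomes 11; next final value -21. revised: scale becomes 8; next ((step - -2) == abs(base)) evaluates to false; next step becomes 3; next scale becomes 11; next final value -21. Both give -21.
An exhaustive pass over the 56 declared inputs shows identical outputs.
verdict: equivalent


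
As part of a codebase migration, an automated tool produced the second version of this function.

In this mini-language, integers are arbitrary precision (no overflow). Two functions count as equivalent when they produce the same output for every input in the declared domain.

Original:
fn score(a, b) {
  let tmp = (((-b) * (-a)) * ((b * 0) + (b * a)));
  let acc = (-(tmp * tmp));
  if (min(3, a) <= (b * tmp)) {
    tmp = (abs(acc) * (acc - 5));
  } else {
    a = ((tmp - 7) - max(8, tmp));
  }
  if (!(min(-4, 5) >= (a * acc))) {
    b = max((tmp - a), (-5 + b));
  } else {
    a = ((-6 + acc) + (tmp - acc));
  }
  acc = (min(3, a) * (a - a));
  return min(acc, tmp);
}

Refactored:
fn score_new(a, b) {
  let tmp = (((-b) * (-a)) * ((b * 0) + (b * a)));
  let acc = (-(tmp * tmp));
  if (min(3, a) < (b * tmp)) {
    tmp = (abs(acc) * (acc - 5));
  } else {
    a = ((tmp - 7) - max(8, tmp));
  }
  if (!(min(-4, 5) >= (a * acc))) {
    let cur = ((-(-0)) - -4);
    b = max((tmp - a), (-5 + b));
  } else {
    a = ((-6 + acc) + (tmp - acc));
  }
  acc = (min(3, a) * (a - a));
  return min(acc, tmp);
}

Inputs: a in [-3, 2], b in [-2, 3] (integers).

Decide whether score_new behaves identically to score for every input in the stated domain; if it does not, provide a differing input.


There is a counterexample at a=-1, b=-1: -6 on one side, 0 on the other.
score: tmp=1, then acc=-1, then (min(3, a) <= (b * tmp)) is true, then tmp=-6, then (!(min(-4, 5) >= (a * acc))) is true, then b=-5, then acc=0, then returns -6
score_new: tmp=1, then acc=-1, then (min(3, a) < (b * tmp)) is false, then a=-14, then (!(min(-4, 5) >= (a * acc))) is true, then cur=4, then b=15, then acc=0, then returns 0
verdict: not equivalent; witness: a=-1, b=-1


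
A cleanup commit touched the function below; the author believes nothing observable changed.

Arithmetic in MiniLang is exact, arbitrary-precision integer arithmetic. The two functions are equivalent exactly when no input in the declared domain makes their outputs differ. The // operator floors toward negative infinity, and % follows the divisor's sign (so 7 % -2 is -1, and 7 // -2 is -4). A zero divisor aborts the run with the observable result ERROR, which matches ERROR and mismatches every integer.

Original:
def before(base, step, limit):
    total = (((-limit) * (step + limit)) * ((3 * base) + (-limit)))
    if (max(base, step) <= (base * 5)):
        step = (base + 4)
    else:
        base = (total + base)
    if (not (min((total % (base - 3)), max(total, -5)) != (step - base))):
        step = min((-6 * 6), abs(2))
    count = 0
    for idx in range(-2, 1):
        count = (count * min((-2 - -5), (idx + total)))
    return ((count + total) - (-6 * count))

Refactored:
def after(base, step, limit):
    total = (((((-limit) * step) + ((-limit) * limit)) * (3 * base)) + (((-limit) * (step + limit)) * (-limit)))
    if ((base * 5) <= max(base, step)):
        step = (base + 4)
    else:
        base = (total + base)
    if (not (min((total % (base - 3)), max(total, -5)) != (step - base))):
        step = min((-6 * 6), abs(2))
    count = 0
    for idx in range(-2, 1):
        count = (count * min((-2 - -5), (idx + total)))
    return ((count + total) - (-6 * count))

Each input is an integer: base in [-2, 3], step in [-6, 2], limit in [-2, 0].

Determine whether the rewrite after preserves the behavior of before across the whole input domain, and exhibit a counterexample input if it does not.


Input base=-2, step=0, limit=-1: ERROR from before versus 5 from after.
verdict: not equivalent; witness: base=-2, step=0, limit=-1


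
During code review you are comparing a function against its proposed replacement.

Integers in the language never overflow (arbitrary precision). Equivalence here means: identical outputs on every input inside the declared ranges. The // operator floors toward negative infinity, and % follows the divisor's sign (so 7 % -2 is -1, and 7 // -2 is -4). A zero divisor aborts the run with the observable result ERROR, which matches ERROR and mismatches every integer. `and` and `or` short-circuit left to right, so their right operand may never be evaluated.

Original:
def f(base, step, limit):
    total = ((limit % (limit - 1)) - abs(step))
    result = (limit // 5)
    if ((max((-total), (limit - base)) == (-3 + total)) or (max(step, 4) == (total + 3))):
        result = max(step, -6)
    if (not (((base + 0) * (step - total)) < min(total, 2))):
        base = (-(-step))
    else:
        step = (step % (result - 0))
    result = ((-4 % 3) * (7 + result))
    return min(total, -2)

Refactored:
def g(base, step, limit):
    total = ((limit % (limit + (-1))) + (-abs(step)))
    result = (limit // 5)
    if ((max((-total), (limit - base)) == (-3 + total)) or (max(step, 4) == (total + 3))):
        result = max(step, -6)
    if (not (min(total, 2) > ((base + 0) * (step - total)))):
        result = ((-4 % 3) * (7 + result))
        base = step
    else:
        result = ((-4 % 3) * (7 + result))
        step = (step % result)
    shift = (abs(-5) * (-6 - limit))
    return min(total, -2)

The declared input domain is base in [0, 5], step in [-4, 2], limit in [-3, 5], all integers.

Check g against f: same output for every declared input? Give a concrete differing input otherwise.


There is a counterexample at base=0, step=0, limit=3: ERROR on one side, -2 on the other.
f: total = 1; result = 0; ((max((-total), (limit - base)) == (-3 + total)) or (max(step, 4) == (total + 3))) -> true; result = 0; (not (((base + 0) * (step - total)) < min(total, 2))) -> false; division by zero -> ERROR
g: total = 1; result = 0; ((max((-total), (limit - base)) == (-3 + total)) or (max(step, 4) == (total + 3))) -> true; result = 0; (not (min(total, 2) > ((base + 0) * (step - total)))) -> false; result = 14; step = 0; shift = -45; return -2
verdict: not equivalent; witness: base=0, step=0, limit=3


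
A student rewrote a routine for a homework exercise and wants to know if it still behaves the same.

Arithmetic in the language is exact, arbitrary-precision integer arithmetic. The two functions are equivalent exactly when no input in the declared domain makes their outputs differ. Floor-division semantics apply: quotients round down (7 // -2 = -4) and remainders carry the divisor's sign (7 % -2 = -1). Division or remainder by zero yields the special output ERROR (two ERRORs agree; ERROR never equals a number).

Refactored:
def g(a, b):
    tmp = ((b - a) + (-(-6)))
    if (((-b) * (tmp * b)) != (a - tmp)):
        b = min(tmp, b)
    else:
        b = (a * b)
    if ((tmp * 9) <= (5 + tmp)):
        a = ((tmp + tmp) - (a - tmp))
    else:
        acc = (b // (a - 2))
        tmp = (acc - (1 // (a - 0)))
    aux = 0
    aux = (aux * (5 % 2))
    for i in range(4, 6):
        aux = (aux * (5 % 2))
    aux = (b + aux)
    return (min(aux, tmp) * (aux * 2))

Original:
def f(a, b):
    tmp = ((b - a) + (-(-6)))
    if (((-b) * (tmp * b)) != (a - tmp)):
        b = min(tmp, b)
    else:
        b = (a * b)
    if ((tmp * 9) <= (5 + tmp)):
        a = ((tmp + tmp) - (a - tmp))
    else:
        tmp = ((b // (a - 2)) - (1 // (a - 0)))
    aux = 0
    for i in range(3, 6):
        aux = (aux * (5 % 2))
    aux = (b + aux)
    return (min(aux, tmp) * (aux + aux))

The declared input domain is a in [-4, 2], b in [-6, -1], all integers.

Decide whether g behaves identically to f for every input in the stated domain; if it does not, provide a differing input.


Behavior is preserved: although constant usage differs, plus loop structure differs, plus arithmetic usage differs, plus local variable names differ, plus statement counts differ, the outputs never diverge.
As a probe, take a=2, b=-1: f runs tmp becomes 3; next (((-b) * (tmp * b)) != (a - tmp)) evaluates to true; next b becomes -1; next ((tmp * 9) <= (5 + tmp)) evaluates to false; next hits division by zero so the output is ERROR; g runs tmp becomes 3; next (((-b) * (tmp * b)) != (a - tmp)) evaluates to true; next b becomes -1; next ((tmp * 9) <= (5 + tmp)) evaluates to false; next hits division by zero so the output is ERROR; both end at ERROR.
An exhaustive pass over the 42 declared inputs shows identical outputs.
verdict: equivalent


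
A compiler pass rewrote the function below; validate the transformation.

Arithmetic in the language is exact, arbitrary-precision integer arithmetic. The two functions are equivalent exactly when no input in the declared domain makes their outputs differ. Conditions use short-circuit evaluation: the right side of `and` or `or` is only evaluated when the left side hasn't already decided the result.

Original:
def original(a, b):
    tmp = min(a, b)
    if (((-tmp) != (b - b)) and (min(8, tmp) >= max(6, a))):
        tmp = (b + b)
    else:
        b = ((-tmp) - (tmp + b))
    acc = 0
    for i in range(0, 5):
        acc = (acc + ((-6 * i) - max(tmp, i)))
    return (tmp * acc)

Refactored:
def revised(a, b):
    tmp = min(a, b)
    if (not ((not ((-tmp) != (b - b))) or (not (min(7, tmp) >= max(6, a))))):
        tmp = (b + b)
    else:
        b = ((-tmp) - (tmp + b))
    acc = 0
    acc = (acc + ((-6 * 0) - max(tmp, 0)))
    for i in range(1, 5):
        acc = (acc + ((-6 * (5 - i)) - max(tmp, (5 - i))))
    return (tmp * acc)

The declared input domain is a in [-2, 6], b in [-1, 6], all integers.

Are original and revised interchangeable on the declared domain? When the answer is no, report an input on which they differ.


Equivalent. The one real change (`8` became `7`) has no effect anywhere in the declared ranges.
Across all 72 domain points the two functions coincide.
As a probe, take a=1, b=0: original runs tmp becomes 0; next (((-tmp) != (b - b)) and (min(8, tmp) >= max(6, a))) evaluates to false; next b becomes 0; next acc becomes 0; next at i=0:; next acc becomes 0; next at i=1:; next acc becomes -7; next at i=2:; next acc becomes -21; next at i=3:; next acc becomes -42; next at i=4:; next acc becomes -70; next final value 0; revised runs tmp becomes 0; next (not ((not ((-tmp) != (b - b))) or (not (min(7, tmp) >= max(6, a))))) evaluates to false; next b becomes 0; next acc becomes 0; next acc becomes 0; next at i=1:; next acc becomes -28; next at i=2:; next acc becomes -49; next at i=3:; next acc becomes -63; next at i=4:; next acc becomes -70; next final value 0; both end at 0.
verdict: equivalent


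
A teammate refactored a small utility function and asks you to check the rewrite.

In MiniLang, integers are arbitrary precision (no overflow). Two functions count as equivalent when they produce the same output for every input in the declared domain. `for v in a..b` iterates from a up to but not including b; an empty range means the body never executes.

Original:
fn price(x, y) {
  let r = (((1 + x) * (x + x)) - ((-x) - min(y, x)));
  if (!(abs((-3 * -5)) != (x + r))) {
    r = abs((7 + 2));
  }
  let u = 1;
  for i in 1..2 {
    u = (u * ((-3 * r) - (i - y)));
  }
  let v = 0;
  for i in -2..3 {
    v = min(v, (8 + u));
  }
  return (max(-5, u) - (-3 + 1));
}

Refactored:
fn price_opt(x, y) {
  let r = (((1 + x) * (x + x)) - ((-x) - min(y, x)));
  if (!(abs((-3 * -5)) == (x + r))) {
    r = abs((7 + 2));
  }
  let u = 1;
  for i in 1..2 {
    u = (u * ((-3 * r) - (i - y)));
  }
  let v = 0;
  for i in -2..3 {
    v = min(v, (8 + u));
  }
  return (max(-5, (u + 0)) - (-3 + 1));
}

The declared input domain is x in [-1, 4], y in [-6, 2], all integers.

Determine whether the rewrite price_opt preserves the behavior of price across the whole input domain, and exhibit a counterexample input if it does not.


Take x=-1, y=-6.
price: r=-7, then (!(abs((-3 * -5)) != (x + r))) is false, then u=1, then (i=1), then u=14, then v=0, then (i=-2), then v=0, then (i=-1), then v=0, then (i=0), then v=0, then (i=1), then v=0, then (i=2), then v=0, then returns 16
price_opt: r=-7, then (!(abs((-3 * -5)) == (x + r))) is true, then r=9, then u=1, then (i=1), then u=-34, then v=0, then (i=-2), then v=-26, then (i=-1), then v=-26, then (i=0), then v=-26, then (i=1), then v=-26, then (i=2), then v=-26, then returns -3
16 vs -3 — the two versions disagree here.
verdict: not equivalent; witness: x=-1, y=-6


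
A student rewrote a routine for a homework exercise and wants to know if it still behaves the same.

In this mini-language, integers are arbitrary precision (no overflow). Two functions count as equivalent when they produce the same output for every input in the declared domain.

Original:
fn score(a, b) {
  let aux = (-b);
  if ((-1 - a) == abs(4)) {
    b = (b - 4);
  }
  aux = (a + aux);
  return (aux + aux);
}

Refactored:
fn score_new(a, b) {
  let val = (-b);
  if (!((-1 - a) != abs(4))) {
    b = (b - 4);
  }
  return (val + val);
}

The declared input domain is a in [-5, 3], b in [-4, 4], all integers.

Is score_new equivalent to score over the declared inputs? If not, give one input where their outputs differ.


These are not equivalent — on a=-5, b=-4 the outputs split (-2 vs 8).
score: aux becomes 4; next ((-1 - a) == abs(4)) evaluates to true; next b becomes -8; next aux becomes -1; next final value -2
score_new: val becomes 4; next (!((-1 - a) != abs(4))) evaluates to true; next b becomes -8; next final value 8
verdict: not equivalent; witness: a=-5, b=-4


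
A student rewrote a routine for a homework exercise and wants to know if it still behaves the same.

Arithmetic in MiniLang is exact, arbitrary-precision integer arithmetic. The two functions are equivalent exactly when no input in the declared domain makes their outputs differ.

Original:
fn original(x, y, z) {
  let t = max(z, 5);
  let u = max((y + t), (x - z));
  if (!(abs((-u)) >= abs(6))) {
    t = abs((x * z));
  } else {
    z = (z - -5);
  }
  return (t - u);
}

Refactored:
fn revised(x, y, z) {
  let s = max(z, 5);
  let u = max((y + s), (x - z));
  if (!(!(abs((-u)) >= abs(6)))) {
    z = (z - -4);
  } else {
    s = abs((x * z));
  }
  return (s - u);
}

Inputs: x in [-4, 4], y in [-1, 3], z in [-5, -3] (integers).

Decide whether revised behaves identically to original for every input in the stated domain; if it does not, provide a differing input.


Equivalent. The edit looks behavioral (`-5` became `-4`), but over these ranges it never changes the outcome.
Checked all 135 inputs in the declared domain: the outputs agree on every one.
As a probe, take x=4, y=1, z=-3: original runs t := 5 | u := 7 | (!(abs((-u)) >= abs(6))): false | z := 2 | result -2; revised runs s := 5 | u := 7 | (!(!(abs((-u)) >= abs(6)))): true | z := 1 | result -2; both end at -2.
verdict: equivalent


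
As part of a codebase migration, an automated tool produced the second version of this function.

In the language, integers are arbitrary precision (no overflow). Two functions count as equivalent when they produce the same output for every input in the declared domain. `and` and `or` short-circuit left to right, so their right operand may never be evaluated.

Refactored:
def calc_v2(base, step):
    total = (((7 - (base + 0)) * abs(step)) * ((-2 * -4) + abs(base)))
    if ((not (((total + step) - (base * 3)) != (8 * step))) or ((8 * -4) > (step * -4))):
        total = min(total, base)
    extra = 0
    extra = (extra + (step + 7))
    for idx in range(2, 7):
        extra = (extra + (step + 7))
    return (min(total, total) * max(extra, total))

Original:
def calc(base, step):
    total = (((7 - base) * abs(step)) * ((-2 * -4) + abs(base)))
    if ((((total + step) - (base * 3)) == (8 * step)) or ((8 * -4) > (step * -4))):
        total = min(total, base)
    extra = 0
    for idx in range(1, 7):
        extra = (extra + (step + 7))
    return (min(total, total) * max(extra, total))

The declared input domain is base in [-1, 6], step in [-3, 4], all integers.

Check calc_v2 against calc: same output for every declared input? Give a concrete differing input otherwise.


Comparing the listings, the differences include: arithmetic usage differs; and comparison usage differs; and loop structure differs; and boolean connective usage differs; and constant usage differs; and statement counts differ.
As a probe, take base=3, step=1: calc runs total = 44; ((((total + step) - (base * 3)) == (8 * step)) or ((8 * -4) > (step * -4))) -> false; extra = 0; [idx=1]; extra = 8; [idx=2]; extra = 16; [idx=3]; extra = 24; [idx=4]; extra = 32; [idx=5]; extra = 40; [idx=6]; extra = 48; return 2112; calc_v2 runs total = 44; ((not (((total + step) - (base * 3)) != (8 * step))) or ((8 * -4) > (step * -4))) -> false; extra = 0; extra = 8; [idx=2]; extra = 16; [idx=3]; extra = 24; [idx=4]; extra = 32; [idx=5]; extra = 40; [idx=6]; extra = 48; return 2112; both end at 2112.
Checked all 64 inputs in the declared domain: the outputs agree on every one.
verdict: equivalent


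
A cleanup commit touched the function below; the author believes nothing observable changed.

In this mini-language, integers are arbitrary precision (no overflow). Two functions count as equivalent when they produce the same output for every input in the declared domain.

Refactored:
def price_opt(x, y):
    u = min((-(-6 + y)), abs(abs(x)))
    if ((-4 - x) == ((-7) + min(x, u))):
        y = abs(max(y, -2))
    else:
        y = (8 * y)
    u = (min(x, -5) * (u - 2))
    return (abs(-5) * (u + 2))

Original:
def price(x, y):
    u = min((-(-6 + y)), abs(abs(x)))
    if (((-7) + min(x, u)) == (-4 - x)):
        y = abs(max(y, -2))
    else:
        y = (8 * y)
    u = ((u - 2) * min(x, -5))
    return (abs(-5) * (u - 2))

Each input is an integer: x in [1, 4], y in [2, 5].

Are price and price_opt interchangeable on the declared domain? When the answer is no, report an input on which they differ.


There is a counterexample at x=1, y=2: 15 on one side, 35 on the other.
price: u := 1 | (((-7) + min(x, u)) == (-4 - x)): false | y := 16 | u := 5 | result 15
price_opt: u := 1 | ((-4 - x) == ((-7) + min(x, u))): false | y := 16 | u := 5 | result 35
verdict: not equivalent; witness: x=1, y=2
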